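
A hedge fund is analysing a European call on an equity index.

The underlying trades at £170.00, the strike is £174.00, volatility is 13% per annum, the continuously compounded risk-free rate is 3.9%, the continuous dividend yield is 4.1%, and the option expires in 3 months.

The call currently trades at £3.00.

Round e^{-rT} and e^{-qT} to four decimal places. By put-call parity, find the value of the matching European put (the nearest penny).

£7.05

exp(−qT) = exp(−0.041·0.25) = 0.9898;  exp(−rT) = exp(−0.039·0.25) = 0.9903
Put-call parity: C − P = S·e^(−qT) − K·e^(−rT) = 170·0.9898 − 174·0.9903 = 168.2660 − 172.3122 = -4.0462
P = C − (C − P) = 3.00 − (-4.0462) = 7.0462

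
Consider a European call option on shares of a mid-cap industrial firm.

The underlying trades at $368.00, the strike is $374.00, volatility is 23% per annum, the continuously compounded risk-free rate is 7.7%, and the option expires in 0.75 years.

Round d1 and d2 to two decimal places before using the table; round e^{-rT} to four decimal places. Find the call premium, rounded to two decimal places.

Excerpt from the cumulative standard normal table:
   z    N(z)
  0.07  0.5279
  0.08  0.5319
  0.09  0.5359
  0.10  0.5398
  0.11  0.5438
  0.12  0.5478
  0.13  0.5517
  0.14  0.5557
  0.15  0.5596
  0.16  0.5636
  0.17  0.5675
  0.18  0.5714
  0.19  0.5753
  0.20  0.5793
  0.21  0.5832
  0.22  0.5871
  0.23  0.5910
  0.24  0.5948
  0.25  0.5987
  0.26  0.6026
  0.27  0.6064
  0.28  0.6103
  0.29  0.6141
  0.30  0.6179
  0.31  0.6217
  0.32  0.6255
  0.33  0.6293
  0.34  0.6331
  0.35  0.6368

T = 0.75;  σ√T = 0.1992
d₁ = [ln(368/374) + (0.077 + 0.23²/2)·0.75] / 0.1992 = [-0.0162 + 0.0776] / 0.1992 = 0.3083 → 0.31
d₂ = d₁ − σ√T = 0.3083 − 0.1992 = 0.1091 → 0.11
exp(−rT) = exp(−0.077·0.75) = 0.9439
C = 368·N(0.31) − 374·0.9439·N(0.11) = 368·0.6217 − 374·0.9439·0.5438 = 228.7856 − 191.9715 = 36.8141

$36.81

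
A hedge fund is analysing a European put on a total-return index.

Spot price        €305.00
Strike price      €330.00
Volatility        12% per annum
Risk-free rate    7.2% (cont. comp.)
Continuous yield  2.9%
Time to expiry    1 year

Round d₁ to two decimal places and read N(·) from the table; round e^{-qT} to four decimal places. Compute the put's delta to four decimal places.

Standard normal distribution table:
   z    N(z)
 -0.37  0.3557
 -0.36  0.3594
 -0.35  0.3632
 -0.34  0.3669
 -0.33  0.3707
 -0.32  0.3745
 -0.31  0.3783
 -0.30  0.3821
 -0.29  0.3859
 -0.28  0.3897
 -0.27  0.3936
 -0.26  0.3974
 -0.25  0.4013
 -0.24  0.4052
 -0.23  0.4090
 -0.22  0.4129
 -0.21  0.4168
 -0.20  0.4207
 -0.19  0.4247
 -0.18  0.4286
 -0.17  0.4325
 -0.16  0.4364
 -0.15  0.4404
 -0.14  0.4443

-0.5778

T = 1;  σ√T = 0.1200
ln(S/K) + (r − q + σ²/2)T = ln(305/330) + (0.072 − 0.029 + 0.12²/2)·1 = -0.0788 + 0.0502 = -0.0286
d₁ = -0.0286 / 0.1200 = -0.2382 ⇒ -0.24
N(d₁) = N(-0.24) = 0.4052
Δ_put = exp(−qT)·(N(d₁) − 1) = 0.9714·(0.4052 − 1) = -0.5778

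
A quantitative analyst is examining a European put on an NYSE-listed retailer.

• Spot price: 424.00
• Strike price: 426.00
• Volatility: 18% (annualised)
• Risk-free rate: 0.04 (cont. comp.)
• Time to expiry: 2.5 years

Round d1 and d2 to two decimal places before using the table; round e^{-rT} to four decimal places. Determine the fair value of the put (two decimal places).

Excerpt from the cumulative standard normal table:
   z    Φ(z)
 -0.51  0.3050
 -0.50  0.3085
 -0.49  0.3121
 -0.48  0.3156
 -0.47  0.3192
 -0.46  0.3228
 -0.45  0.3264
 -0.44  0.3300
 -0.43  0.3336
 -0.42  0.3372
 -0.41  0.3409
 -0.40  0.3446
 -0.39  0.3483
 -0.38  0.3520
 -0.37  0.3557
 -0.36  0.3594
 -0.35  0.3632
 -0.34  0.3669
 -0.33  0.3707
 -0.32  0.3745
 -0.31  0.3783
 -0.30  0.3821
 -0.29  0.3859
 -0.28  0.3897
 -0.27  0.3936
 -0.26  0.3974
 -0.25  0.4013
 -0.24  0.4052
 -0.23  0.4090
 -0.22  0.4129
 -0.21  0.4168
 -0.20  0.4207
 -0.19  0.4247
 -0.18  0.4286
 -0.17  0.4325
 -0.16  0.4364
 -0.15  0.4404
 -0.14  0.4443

29.88

σ√T = 0.18·√2.5 = 0.2846
ln(S/K) + (r + σ²/2)T = ln(424/426) + (0.04 + 0.18²/2)·2.5 = -0.0047 + 0.1405 = 0.1358
d₁ = 0.1358 / 0.2846 = 0.4771 which rounds to 0.48
d₂ = d₁ − σ√T = 0.4771 − 0.2846 = 0.1925 which rounds to 0.19
e^(−rT) = e^(−0.04·2.5) = 0.9048
N(−d₂) = N(-0.19) = 0.4247;  N(−d₁) = N(-0.48) = 0.3156
P = 426·0.9048·0.4247 − 424·0.3156 = 163.6984 − 133.8144 = 29.8840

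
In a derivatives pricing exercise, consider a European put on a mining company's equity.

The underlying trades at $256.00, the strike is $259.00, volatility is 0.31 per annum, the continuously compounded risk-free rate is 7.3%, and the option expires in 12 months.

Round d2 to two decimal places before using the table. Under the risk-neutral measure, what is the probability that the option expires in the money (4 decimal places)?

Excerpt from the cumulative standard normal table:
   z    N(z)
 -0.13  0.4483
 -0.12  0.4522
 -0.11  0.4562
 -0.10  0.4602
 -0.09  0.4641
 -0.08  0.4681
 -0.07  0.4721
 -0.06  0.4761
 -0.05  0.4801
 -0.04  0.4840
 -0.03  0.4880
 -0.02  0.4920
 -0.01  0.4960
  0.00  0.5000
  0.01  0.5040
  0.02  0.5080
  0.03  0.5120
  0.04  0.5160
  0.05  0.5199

σ√T = 0.31·√1 = 0.3100
d₁ = [ln(256/259) + (0.073 + 0.31²/2)·1] / 0.3100 = [-0.0117 + 0.1210] / 0.3100 = 0.3529 → 0.35
d₂ = d₁ − σ√T = 0.3529 − 0.3100 = 0.0429 → 0.04
Risk-neutral Pr[S_T < K] = N(−d₂) = N(-0.04) = 0.4840

0.4840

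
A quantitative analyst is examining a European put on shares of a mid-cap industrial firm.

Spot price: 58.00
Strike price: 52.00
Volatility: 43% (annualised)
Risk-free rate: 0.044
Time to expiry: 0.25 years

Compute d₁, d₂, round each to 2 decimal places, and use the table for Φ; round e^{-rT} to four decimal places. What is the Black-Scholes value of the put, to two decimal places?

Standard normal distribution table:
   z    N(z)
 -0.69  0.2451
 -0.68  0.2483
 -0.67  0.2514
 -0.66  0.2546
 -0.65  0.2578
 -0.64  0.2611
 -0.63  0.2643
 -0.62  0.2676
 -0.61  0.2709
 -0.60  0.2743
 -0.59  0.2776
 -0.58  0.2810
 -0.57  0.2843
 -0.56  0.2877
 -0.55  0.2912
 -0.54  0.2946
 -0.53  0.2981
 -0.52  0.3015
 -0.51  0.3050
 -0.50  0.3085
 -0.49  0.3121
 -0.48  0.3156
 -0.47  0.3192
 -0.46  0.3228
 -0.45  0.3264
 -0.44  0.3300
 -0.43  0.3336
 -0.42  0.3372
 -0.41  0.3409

σ√T = 0.43 × 0.5000 = 0.2150
d₁ = [ln(58/52) + (0.044 + ½·0.43²)·0.25] / (σ√T) = (0.1092 + 0.0341) / 0.2150 = 0.6666 which rounds to 0.67
d₂ = 0.6666 − 0.2150 = 0.4516 which rounds to 0.45
e^(−rT) = e^(−0.044·0.25) = 0.9891
P = 52·0.9891·N(-0.45) − 58·N(-0.67) = 52·0.9891·0.3264 − 58·0.2514 = 16.7878 − 14.5812 = 2.2066

2.21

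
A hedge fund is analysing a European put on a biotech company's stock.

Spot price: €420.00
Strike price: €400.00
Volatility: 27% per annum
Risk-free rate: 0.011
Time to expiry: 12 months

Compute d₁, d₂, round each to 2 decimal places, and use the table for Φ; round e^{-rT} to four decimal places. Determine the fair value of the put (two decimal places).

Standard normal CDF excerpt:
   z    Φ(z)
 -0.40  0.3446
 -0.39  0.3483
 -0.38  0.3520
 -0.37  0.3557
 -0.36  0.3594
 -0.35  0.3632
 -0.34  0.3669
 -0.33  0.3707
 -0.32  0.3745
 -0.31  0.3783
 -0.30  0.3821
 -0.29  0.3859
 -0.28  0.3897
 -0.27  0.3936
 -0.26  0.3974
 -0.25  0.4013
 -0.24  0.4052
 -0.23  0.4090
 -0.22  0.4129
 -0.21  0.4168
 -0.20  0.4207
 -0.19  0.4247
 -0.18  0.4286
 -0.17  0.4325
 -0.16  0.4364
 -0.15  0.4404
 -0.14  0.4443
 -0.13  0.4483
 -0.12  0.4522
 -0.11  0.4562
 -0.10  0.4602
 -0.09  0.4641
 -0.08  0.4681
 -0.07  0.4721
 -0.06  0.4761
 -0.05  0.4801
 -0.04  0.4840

σ√T = 0.27 × 1.0000 = 0.2700
d₁ = [ln(420/400) + (0.011 + 0.27²/2)·1] / 0.2700 = [0.0488 + 0.0475] / 0.2700 = 0.3564 → 0.36
d₂ = d₁ − σ√T = 0.3564 − 0.2700 = 0.0864 → 0.09
e^(−rT) = e^(−0.011·1) = 0.9891
N(−d₂) = N(-0.09) = 0.4641;  N(−d₁) = N(-0.36) = 0.3594
P = 400·0.9891·0.4641 − 420·0.3594 = 183.6165 − 150.9480 = 32.6685

€32.67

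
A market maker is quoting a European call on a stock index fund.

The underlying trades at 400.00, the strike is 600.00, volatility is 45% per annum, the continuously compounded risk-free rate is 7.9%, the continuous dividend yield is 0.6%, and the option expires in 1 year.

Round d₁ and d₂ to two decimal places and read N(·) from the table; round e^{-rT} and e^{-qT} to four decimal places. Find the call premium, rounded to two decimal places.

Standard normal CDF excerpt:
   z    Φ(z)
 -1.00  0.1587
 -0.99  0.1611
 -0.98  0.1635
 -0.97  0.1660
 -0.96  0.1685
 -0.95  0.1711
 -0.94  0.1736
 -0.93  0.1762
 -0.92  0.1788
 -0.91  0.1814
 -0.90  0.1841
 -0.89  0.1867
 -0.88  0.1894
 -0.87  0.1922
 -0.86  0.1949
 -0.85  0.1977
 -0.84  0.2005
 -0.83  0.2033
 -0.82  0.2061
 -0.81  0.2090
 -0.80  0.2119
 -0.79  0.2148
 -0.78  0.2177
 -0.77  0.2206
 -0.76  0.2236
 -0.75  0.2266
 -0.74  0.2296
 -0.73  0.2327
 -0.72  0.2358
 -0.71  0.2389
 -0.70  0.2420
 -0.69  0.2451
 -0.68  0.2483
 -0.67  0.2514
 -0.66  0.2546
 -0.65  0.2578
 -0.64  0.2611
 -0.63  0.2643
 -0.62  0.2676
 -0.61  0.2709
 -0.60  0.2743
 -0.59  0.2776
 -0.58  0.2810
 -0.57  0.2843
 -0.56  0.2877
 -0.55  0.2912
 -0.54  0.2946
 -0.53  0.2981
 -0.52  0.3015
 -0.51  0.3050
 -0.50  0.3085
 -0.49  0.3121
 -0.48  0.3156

27.85

σ√T = 0.45 × 1.0000 = 0.4500
d₁ = [ln(400/600) + (0.079 − 0.006 + ½·0.45²)·1] / (σ√T) = (-0.4055 + 0.1743) / 0.4500 = -0.5138 ⇒ -0.51
d₂ = -0.5138 − 0.4500 = -0.9638 ⇒ -0.96
e^(−qT) = e^(−0.006·1) = 0.9940;  e^(−rT) = e^(−0.079·1) = 0.9240
N(d₁) = N(-0.51) = 0.3050;  N(d₂) = N(-0.96) = 0.1685
C = 400·0.9940·0.3050 − 600·0.9240·0.1685 = 121.2680 − 93.4164 = 27.8516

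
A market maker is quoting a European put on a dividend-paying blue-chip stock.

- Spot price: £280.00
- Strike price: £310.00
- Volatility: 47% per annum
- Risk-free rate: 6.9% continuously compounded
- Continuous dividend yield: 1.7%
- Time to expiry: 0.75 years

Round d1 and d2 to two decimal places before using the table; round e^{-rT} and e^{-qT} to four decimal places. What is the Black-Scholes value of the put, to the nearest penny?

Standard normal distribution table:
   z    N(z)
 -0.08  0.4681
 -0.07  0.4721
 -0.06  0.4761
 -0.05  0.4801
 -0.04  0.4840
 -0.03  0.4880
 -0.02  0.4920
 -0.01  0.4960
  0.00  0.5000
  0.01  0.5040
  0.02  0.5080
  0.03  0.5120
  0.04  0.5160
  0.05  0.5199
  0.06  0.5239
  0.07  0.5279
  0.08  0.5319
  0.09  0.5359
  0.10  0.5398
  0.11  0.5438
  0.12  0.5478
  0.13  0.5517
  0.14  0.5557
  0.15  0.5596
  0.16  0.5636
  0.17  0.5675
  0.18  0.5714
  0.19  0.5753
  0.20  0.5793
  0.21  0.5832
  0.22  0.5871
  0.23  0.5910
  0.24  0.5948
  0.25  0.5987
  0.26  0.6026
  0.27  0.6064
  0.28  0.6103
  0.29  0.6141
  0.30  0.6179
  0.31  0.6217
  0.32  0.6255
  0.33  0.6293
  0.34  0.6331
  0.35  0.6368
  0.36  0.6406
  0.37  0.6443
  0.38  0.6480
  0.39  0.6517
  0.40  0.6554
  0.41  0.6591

£55.86

σ√T = 0.47 × 0.8660 = 0.4070
d₁ = [ln(280/310) + (0.069 − 0.017 + ½·0.47²)·0.75] / (σ√T) = (-0.1018 + 0.1218) / 0.4070 = 0.0493 ⇒ 0.05
d₂ = 0.0493 − 0.4070 = -0.3578 ⇒ -0.36
exp(−qT) = exp(−0.017·0.75) = 0.9873;  exp(−rT) = exp(−0.069·0.75) = 0.9496
N(−d₂) = N(0.36) = 0.6406;  N(−d₁) = N(-0.05) = 0.4801
P = 310·0.9496·0.6406 − 280·0.9873·0.4801 = 188.5773 − 132.7208 = 55.8565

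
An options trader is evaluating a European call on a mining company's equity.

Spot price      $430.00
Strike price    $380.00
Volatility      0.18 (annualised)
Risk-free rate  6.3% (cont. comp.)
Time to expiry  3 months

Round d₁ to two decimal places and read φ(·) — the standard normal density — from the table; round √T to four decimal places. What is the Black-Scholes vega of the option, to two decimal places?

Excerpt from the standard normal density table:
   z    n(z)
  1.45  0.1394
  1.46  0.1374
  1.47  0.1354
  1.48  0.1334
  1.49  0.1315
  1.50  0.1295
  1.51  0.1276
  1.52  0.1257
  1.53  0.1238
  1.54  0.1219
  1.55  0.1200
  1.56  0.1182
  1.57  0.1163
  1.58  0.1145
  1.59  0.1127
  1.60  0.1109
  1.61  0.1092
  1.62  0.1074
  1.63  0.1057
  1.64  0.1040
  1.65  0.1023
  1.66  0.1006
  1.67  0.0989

24.23

σ√T = 0.18 × 0.5000 = 0.0900
d₁ = [ln(430/380) + (0.063 + 0.18²/2)·0.25] / 0.0900 = [0.1236 + 0.0198] / 0.0900 = 1.5935 ≈ 1.59
√T = √0.25 = 0.5000
φ(d₁) = φ(1.59) = 0.1127
vega = S·φ(d₁)·√T = 430·0.1127·0.5000 = 24.2305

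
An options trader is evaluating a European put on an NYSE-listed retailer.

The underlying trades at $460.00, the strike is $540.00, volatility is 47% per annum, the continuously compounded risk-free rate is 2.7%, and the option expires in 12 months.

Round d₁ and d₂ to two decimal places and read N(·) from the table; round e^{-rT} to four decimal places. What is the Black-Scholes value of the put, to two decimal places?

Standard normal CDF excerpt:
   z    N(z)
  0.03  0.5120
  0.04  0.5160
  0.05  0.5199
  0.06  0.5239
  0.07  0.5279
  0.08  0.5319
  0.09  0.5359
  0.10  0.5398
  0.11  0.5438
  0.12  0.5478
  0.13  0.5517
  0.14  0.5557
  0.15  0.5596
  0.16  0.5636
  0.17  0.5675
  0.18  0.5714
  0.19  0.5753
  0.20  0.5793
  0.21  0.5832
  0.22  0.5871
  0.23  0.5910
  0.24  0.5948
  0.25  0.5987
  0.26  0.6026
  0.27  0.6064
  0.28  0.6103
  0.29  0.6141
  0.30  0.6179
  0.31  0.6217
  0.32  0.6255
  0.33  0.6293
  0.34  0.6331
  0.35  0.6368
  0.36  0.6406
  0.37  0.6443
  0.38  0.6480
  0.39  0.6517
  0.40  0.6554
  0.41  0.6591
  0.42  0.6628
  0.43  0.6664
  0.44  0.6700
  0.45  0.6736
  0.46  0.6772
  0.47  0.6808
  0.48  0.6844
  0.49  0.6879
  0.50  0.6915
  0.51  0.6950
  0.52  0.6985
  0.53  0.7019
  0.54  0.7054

$128.00

σ√T = 0.47·√1 = 0.4700
d₁ = [ln(460/540) + (0.027 + 0.47²/2)·1] / 0.4700 = [-0.1603 + 0.1374] / 0.4700 = -0.0487 ⇒ -0.05
d₂ = d₁ − σ√T = -0.0487 − 0.4700 = -0.5187 ⇒ -0.52
e^(−rT) = e^(−0.027·1) = 0.9734
N(−d₂) = N(0.52) = 0.6985;  N(−d₁) = N(0.05) = 0.5199
P = 540·0.9734·0.6985 − 460·0.5199 = 367.1567 − 239.1540 = 128.0027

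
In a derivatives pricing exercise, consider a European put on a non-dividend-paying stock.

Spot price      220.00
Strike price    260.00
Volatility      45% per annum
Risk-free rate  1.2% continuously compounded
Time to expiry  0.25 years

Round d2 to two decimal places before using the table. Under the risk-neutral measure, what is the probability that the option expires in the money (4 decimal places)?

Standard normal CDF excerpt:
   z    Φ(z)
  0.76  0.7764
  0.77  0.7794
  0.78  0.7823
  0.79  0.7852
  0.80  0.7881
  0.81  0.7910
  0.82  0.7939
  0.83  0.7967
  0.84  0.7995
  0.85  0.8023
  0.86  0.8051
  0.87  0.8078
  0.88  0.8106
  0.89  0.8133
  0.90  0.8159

T = 0.25;  σ√T = 0.2250
d₁ = [ln(220/260) + (0.012 + ½·0.45²)·0.25] / (σ√T) = (-0.1671 + 0.0283) / 0.2250 = -0.6166 ≈ -0.62
d₂ = -0.6166 − 0.2250 = -0.8416 ≈ -0.84
Pr(exercise) under Q = N(−d₂) = N(0.84) = 0.7995

0.7995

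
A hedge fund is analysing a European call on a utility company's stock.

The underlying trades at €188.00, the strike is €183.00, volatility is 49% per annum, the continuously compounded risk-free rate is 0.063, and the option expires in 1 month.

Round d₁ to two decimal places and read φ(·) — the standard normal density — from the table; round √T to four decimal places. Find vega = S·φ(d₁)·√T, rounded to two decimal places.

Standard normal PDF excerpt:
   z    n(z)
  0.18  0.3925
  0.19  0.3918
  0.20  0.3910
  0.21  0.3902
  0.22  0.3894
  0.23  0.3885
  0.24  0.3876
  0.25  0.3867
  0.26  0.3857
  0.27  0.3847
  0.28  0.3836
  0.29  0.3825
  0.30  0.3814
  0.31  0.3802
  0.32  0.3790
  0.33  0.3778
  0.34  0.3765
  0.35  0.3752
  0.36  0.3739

σ√T = 0.49·√0.08333 = 0.1415
ln(S/K) + (r + σ²/2)T = ln(188/183) + (0.063 + 0.49²/2)·0.08333 = 0.0270 + 0.0153 = 0.0422
d₁ = 0.0422 / 0.1415 = 0.2984 ⇒ 0.30
√T = √0.08333 = 0.2887
φ(d₁) = φ(0.30) = 0.3814
vega = S·φ(d₁)·√T = 188·0.3814·0.2887 = 20.7007

20.70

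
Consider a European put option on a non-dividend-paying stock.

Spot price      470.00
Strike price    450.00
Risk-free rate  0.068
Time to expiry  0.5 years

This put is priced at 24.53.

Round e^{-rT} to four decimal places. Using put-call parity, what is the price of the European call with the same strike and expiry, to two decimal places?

59.56

e^(−rT) = e^(−0.068·0.5) = 0.9666
Put-call parity: C − P = S − K·e^(−rT) = 470 − 450·0.9666 = 470 − 434.9700 = 35.0300
C = P + (C − P) = 24.53 + (35.0300) = 59.5600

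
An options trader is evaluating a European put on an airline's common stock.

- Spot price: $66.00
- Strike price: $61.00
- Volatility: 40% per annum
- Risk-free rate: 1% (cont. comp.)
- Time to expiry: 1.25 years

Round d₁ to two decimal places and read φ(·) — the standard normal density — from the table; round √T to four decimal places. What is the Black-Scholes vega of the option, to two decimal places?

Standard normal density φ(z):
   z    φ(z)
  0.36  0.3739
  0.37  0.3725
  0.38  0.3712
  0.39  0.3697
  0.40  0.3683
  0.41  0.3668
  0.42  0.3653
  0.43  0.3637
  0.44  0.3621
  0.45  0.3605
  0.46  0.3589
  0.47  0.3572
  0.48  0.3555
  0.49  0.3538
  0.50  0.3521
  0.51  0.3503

26.84

T = 1.25;  σ√T = 0.4472
d₁ = [ln(66/61) + (0.01 + ½·0.4²)·1.25] / (σ√T) = (0.0788 + 0.1125) / 0.4472 = 0.4277 ⇒ 0.43
√T = √1.25 = 1.1180
φ(d₁) = φ(0.43) = 0.3637
vega = S·φ(d₁)·√T = 66·0.3637·1.1180 = 26.8367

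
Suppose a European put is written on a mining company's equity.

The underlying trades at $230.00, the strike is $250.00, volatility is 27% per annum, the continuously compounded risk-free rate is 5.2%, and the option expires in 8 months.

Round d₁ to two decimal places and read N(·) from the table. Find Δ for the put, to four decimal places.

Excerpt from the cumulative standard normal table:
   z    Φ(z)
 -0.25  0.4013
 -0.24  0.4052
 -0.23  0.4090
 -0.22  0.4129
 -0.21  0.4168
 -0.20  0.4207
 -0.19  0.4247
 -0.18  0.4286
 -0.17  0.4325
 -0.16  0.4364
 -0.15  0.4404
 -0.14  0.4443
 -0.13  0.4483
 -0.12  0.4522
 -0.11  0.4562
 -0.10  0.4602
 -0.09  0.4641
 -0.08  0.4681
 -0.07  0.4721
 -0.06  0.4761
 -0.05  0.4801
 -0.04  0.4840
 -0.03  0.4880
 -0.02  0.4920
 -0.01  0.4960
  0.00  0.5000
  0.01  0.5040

T = 0.6667;  σ√T = 0.2205
ln(S/K) + (r + σ²/2)T = ln(230/250) + (0.052 + 0.27²/2)·0.6667 = -0.0834 + 0.0590 = -0.0244
d₁ = -0.0244 / 0.2205 = -0.1107 ≈ -0.11
N(d₁) = N(-0.11) = 0.4562
Δ_put = N(d₁) − 1 = 0.4562 − 1 = -0.5438

-0.5438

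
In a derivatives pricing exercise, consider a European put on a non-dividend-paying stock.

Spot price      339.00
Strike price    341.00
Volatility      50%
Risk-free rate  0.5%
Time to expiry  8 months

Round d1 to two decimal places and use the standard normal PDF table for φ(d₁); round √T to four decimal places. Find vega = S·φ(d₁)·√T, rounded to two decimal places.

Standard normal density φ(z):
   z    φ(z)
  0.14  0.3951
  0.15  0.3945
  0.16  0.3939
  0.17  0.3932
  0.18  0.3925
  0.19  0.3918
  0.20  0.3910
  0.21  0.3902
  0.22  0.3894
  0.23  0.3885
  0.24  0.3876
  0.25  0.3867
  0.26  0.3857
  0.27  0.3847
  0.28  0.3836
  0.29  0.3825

108.23

σ√T = 0.5·√0.6667 = 0.4082
d₁ = [ln(339/341) + (0.005 + 0.5²/2)·0.6667] / 0.4082 = [-0.0059 + 0.0867] / 0.4082 = 0.1979 ⇒ 0.20
√T = √0.6667 = 0.8165
φ(d₁) = φ(0.20) = 0.3910
vega = S·φ(d₁)·√T = 339·0.3910·0.8165 = 108.2263
(The call has the same vega.)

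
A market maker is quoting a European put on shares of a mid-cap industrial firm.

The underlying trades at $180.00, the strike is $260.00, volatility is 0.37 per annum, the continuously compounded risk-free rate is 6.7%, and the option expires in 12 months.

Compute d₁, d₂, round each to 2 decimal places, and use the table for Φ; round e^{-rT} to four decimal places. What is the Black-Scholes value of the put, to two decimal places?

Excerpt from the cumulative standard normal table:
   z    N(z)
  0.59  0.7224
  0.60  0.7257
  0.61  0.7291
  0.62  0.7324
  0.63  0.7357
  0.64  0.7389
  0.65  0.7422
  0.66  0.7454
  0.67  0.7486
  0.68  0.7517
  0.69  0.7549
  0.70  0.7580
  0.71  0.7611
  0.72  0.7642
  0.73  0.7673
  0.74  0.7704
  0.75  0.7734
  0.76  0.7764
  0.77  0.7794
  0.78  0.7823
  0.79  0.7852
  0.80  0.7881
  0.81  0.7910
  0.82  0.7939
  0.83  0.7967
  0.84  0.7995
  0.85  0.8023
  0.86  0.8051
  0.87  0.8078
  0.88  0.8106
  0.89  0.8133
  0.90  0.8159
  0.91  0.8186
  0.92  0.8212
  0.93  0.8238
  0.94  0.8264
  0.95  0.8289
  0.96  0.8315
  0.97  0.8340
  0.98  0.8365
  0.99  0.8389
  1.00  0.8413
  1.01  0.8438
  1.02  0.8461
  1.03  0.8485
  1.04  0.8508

σ√T = 0.37 × 1.0000 = 0.3700
d₁ = [ln(180/260) + (0.067 + 0.37²/2)·1] / 0.3700 = [-0.3677 + 0.1355] / 0.3700 = -0.6278 ≈ -0.63
d₂ = d₁ − σ√T = -0.6278 − 0.3700 = -0.9978 ≈ -1.00
e^(−rT) = e^(−0.067·1) = 0.9352
P = 260·0.9352·N(1.00) − 180·N(0.63) = 260·0.9352·0.8413 − 180·0.7357 = 204.5638 − 132.4260 = 72.1378

$72.14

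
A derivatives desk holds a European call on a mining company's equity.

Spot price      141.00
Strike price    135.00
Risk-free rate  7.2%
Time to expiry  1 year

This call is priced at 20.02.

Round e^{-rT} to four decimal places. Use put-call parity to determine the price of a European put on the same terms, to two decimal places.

4.64

exp(−rT) = exp(−0.072·1) = 0.9305
Put-call parity: C − P = S − K·e^(−rT) = 141 − 135·0.9305 = 141 − 125.6175 = 15.3825
P = C − (C − P) = 20.02 − (15.3825) = 4.6375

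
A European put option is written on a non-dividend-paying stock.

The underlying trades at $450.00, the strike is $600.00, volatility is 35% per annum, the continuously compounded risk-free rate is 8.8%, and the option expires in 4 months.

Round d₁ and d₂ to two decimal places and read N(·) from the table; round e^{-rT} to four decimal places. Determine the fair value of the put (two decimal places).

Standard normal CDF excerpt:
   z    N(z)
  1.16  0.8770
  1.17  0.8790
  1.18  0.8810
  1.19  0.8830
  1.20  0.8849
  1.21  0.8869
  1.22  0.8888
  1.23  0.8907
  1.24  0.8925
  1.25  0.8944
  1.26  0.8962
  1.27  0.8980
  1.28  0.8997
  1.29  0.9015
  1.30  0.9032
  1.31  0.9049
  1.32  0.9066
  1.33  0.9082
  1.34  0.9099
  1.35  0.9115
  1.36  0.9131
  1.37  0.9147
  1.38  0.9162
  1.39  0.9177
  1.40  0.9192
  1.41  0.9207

$137.38

T = 0.3333;  σ√T = 0.2021
ln(S/K) + (r + σ²/2)T = ln(450/600) + (0.088 + 0.35²/2)·0.3333 = -0.2877 + 0.0497 = -0.2379
d₁ = -0.2379 / 0.2021 = -1.1775 → -1.18
d₂ = d₁ − σ√T = -1.1775 − 0.2021 = -1.3795 → -1.38
e^(−rT) = e^(−0.088·0.3333) = 0.9711
N(−d₂) = N(1.38) = 0.9162;  N(−d₁) = N(1.18) = 0.8810
P = 600·0.9711·0.9162 − 450·0.8810 = 533.8331 − 396.4500 = 137.3831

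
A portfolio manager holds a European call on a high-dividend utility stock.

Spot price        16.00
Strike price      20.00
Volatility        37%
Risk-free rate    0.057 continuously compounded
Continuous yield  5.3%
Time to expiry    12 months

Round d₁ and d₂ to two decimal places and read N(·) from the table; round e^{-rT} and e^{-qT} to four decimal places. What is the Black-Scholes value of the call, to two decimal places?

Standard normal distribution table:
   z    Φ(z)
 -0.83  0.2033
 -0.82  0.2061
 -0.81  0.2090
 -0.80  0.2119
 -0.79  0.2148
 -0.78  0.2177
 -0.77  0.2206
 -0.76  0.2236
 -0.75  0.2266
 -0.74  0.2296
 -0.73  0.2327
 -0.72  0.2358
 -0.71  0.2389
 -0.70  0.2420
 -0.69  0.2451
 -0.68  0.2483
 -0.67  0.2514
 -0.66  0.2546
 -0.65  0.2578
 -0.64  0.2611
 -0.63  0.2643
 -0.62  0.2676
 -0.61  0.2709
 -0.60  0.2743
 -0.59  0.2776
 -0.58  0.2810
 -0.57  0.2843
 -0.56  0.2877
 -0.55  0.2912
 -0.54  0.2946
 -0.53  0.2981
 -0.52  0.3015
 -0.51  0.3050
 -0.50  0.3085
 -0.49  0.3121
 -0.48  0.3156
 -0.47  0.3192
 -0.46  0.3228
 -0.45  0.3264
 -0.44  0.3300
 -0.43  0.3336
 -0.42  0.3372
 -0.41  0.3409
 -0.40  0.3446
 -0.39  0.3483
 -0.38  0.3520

σ√T = 0.37 × 1.0000 = 0.3700
d₁ = [ln(16/20) + (0.057 − 0.053 + 0.37²/2)·1] / 0.3700 = [-0.2231 + 0.0725] / 0.3700 = -0.4073 → -0.41
d₂ = d₁ − σ√T = -0.4073 − 0.3700 = -0.7773 → -0.78
exp(−qT) = exp(−0.053·1) = 0.9484;  exp(−rT) = exp(−0.057·1) = 0.9446
C = 16·0.9484·N(-0.41) − 20·0.9446·N(-0.78) = 16·0.9484·0.3409 − 20·0.9446·0.2177 = 5.1730 − 4.1128 = 1.0602

1.06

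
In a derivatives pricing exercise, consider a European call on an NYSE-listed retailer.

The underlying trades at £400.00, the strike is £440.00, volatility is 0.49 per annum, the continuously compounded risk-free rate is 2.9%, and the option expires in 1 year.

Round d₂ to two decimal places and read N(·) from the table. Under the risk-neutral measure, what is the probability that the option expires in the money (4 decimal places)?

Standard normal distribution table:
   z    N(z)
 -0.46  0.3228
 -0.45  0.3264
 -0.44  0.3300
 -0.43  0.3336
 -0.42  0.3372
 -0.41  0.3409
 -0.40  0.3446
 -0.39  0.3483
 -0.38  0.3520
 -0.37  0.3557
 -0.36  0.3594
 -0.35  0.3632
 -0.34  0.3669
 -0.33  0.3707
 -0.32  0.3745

0.3520

T = 1;  σ√T = 0.4900
d₁ = [ln(400/440) + (0.029 + ½·0.49²)·1] / (σ√T) = (-0.0953 + 0.1490) / 0.4900 = 0.1097 ≈ 0.11
d₂ = 0.1097 − 0.4900 = -0.3803 ≈ -0.38
Risk-neutral Pr[S_T > K] = N(d₂) = N(-0.38) = 0.3520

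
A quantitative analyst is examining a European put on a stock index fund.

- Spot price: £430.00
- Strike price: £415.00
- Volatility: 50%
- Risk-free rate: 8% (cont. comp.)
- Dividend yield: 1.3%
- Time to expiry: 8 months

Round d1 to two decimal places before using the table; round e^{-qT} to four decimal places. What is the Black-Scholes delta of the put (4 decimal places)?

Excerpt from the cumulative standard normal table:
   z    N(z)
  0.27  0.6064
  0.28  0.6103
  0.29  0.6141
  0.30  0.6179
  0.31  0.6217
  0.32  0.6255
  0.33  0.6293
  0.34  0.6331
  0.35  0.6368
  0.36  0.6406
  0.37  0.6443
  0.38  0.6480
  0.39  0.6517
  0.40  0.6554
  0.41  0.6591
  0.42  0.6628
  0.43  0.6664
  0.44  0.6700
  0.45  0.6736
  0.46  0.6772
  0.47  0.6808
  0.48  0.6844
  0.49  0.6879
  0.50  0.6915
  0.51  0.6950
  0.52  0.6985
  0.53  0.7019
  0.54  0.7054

T = 0.6667;  σ√T = 0.4082
d₁ = [ln(430/415) + (0.08 − 0.013 + ½·0.5²)·0.6667] / (σ√T) = (0.0355 + 0.1280) / 0.4082 = 0.4005 ⇒ 0.40
N(d₁) = N(0.40) = 0.6554
Δ_put = e^(−qT)·(N(d₁) − 1) = 0.9914·(0.6554 − 1) = -0.3416

-0.3416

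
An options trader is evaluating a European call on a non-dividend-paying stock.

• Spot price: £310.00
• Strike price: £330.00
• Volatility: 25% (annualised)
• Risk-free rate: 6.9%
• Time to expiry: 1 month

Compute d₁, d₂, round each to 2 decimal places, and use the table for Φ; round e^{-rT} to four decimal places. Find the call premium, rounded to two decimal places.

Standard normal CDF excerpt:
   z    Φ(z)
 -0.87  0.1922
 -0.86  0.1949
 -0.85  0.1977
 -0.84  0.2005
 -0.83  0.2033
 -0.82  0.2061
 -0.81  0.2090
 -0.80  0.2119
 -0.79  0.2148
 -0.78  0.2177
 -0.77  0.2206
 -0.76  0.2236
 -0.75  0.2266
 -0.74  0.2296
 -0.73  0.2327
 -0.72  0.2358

£2.62

σ√T = 0.25·√0.08333 = 0.0722
d₁ = [ln(310/330) + (0.069 + 0.25²/2)·0.08333] / 0.0722 = [-0.0625 + 0.0084] / 0.0722 = -0.7505 which rounds to -0.75
d₂ = d₁ − σ√T = -0.7505 − 0.0722 = -0.8227 which rounds to -0.82
e^(−rT) = e^(−0.069·0.08333) = 0.9943
N(d₁) = N(-0.75) = 0.2266;  N(d₂) = N(-0.82) = 0.2061
C = 310·0.2266 − 330·0.9943·0.2061 = 70.2460 − 67.6253 = 2.6207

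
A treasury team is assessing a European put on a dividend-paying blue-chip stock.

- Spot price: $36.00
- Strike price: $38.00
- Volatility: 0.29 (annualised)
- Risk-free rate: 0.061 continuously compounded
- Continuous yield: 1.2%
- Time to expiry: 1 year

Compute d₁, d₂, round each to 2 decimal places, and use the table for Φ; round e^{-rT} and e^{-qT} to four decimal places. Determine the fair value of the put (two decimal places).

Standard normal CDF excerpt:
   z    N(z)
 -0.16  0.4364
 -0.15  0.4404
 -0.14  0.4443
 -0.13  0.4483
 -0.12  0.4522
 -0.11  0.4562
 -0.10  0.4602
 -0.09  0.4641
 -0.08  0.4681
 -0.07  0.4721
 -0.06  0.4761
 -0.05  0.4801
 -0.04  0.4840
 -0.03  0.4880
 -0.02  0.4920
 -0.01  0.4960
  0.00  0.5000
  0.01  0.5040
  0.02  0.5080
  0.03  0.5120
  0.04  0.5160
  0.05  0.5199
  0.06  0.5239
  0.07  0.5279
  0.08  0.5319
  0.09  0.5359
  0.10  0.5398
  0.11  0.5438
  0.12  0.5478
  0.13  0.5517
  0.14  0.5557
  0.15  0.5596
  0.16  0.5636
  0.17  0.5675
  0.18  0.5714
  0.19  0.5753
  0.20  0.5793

σ√T = 0.29 × 1.0000 = 0.2900
d₁ = [ln(36/38) + (0.061 − 0.012 + ½·0.29²)·1] / (σ√T) = (-0.0541 + 0.0910) / 0.2900 = 0.1275 which rounds to 0.13
d₂ = 0.1275 − 0.2900 = -0.1625 which rounds to -0.16
e^(−qT) = e^(−0.012·1) = 0.9881;  e^(−rT) = e^(−0.061·1) = 0.9408
N(−d₂) = N(0.16) = 0.5636;  N(−d₁) = N(-0.13) = 0.4483
P = 38·0.9408·0.5636 − 36·0.9881·0.4483 = 20.1489 − 15.9467 = 4.2022

$4.20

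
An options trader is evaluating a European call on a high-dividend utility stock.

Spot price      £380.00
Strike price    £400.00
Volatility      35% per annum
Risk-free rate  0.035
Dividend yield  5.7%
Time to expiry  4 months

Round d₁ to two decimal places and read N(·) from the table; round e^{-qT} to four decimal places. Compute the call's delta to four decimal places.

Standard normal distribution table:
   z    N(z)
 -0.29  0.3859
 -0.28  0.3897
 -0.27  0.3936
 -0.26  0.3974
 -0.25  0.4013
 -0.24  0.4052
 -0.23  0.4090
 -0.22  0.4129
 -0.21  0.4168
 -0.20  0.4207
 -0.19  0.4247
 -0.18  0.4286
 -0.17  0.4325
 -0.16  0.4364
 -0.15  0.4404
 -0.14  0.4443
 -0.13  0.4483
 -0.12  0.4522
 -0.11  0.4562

0.4167

T = 0.3333;  σ√T = 0.2021
d₁ = [ln(380/400) + (0.035 − 0.057 + ½·0.35²)·0.3333] / (σ√T) = (-0.0513 + 0.0131) / 0.2021 = -0.1891 which rounds to -0.19
N(d₁) = N(-0.19) = 0.4247
Δ_call = exp(−qT)·N(d₁) = 0.9812·0.4247 = 0.4167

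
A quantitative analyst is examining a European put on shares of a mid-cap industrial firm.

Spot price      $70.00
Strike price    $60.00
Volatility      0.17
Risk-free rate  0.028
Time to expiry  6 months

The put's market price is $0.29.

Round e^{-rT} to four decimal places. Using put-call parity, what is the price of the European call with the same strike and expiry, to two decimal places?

$11.12

e^(−rT) = e^(−0.028·0.5) = 0.9861
Put-call parity: C − P = S − K·e^(−rT) = 70 − 60·0.9861 = 70 − 59.1660 = 10.8340
C = P + (C − P) = 0.29 + (10.8340) = 11.1240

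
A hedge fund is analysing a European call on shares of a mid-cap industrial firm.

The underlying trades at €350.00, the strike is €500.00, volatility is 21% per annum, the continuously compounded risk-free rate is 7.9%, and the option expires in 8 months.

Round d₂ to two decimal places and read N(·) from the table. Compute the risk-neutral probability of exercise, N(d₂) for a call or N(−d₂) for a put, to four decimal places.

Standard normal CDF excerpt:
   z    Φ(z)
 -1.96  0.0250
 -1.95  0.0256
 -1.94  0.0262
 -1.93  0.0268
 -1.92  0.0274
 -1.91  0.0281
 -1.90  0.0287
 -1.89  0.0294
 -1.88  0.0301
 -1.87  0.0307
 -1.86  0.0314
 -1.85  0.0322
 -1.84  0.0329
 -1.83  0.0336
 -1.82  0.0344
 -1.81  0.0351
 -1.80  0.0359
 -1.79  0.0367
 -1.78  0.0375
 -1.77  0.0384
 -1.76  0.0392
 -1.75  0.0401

σ√T = 0.21·√0.6667 = 0.1715
d₁ = [ln(350/500) + (0.079 + 0.21²/2)·0.6667] / 0.1715 = [-0.3567 + 0.0674] / 0.1715 = -1.6873 ≈ -1.69
d₂ = d₁ − σ√T = -1.6873 − 0.1715 = -1.8587 ≈ -1.86
Pr(exercise) under Q = N(d₂) = 0.0314

0.0314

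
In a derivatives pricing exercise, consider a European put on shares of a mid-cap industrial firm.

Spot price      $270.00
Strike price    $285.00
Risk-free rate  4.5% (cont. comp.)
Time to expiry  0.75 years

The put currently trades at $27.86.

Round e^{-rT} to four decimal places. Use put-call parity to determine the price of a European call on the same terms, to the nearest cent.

e^(−rT) = e^(−0.045·0.75) = 0.9668
Put-call parity: C − P = S − K·e^(−rT) = 270 − 285·0.9668 = 270 − 275.5380 = -5.5380
C = P + (C − P) = 27.86 + (-5.5380) = 22.3220

$22.32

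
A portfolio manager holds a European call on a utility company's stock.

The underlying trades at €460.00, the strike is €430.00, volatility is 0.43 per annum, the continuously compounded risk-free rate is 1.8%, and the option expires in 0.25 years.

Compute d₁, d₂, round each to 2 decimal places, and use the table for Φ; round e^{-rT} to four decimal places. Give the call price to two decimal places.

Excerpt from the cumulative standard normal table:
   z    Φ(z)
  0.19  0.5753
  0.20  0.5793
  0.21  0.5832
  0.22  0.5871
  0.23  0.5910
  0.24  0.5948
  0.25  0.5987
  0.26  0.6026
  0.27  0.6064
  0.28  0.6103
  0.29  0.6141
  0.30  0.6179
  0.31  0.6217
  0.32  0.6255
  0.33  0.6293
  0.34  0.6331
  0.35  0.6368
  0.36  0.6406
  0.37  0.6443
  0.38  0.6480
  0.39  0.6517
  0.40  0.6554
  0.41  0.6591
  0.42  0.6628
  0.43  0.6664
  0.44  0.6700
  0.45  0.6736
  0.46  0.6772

€55.21

σ√T = 0.43·√0.25 = 0.2150
d₁ = [ln(460/430) + (0.018 + 0.43²/2)·0.25] / 0.2150 = [0.0674 + 0.0276] / 0.2150 = 0.4421 ⇒ 0.44
d₂ = d₁ − σ√T = 0.4421 − 0.2150 = 0.2271 ⇒ 0.23
e^(−rT) = e^(−0.018·0.25) = 0.9955
N(d₁) = N(0.44) = 0.6700;  N(d₂) = N(0.23) = 0.5910
C = 460·0.6700 − 430·0.9955·0.5910 = 308.2000 − 252.9864 = 55.2136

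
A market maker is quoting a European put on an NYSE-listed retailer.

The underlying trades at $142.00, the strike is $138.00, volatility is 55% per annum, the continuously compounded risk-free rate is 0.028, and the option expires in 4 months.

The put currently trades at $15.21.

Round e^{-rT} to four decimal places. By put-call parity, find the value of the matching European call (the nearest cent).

exp(−rT) = exp(−0.028·0.3333) = 0.9907
Put-call parity: C − P = S − K·e^(−rT) = 142 − 138·0.9907 = 142 − 136.7166 = 5.2834
C = P + (C − P) = 15.21 + (5.2834) = 20.4934

$20.49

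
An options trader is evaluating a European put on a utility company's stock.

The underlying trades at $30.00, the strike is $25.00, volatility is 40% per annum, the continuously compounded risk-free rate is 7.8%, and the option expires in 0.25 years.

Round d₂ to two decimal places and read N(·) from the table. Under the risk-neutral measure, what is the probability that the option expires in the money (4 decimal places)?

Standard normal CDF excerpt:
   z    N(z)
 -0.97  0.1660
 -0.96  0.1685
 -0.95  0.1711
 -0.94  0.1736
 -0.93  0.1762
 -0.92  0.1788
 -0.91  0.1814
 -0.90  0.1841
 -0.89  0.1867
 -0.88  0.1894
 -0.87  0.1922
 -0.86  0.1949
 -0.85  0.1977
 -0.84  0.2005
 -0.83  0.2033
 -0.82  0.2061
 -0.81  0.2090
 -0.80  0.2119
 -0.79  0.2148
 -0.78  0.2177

0.1814

σ√T = 0.4·√0.25 = 0.2000
d₁ = [ln(30/25) + (0.078 + 0.4²/2)·0.25] / 0.2000 = [0.1823 + 0.0395] / 0.2000 = 1.1091 which rounds to 1.11
d₂ = d₁ − σ√T = 1.1091 − 0.2000 = 0.9091 which rounds to 0.91
Risk-neutral Pr[S_T < K] = N(−d₂) = N(-0.91) = 0.1814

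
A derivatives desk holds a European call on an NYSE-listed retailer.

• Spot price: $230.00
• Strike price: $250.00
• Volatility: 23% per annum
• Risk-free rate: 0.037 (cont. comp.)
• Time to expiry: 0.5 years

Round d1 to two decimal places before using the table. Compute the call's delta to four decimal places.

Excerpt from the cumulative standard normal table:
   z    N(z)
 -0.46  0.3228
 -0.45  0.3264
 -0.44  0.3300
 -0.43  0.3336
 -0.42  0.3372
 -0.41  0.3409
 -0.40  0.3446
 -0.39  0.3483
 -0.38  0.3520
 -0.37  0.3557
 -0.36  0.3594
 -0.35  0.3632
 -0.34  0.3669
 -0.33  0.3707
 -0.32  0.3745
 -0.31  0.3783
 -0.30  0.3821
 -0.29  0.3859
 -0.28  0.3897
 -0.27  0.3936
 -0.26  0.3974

T = 0.5;  σ√T = 0.1626
d₁ = [ln(230/250) + (0.037 + 0.23²/2)·0.5] / 0.1626 = [-0.0834 + 0.0317] / 0.1626 = -0.3176 ⇒ -0.32
N(d₁) = N(-0.32) = 0.3745
Δ_call = N(d₁) = 0.3745

0.3745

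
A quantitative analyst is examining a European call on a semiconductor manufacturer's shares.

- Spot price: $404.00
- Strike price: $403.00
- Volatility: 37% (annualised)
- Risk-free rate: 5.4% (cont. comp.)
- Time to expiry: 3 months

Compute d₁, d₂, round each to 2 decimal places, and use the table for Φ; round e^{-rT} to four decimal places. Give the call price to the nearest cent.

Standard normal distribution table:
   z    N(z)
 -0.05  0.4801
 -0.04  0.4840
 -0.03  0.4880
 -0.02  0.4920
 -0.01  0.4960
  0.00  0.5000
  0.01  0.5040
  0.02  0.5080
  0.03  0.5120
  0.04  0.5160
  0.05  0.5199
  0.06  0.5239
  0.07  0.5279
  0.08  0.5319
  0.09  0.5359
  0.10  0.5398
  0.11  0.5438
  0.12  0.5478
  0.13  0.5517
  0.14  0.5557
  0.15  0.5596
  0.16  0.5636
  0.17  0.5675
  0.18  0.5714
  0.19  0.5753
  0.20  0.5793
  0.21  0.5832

T = 0.25;  σ√T = 0.1850
ln(S/K) + (r + σ²/2)T = ln(404/403) + (0.054 + 0.37²/2)·0.25 = 0.0025 + 0.0306 = 0.0331
d₁ = 0.0331 / 0.1850 = 0.1789 ≈ 0.18
d₂ = d₁ − σ√T = 0.1789 − 0.1850 = -0.0061 ≈ -0.01
exp(−rT) = exp(−0.054·0.25) = 0.9866
N(d₁) = N(0.18) = 0.5714;  N(d₂) = N(-0.01) = 0.4960
C = 404·0.5714 − 403·0.9866·0.4960 = 230.8456 − 197.2095 = 33.6361

$33.64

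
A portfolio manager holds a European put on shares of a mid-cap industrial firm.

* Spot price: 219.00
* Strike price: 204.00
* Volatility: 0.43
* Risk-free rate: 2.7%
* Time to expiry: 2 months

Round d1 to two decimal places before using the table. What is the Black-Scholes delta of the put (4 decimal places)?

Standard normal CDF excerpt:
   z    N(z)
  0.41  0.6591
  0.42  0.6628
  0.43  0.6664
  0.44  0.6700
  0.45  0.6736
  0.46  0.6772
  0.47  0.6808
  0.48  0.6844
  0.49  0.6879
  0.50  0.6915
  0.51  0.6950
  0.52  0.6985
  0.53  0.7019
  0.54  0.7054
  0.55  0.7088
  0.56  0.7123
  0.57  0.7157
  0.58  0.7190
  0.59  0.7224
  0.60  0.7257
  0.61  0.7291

T = 0.1667;  σ√T = 0.1755
d₁ = [ln(219/204) + (0.027 + 0.43²/2)·0.1667] / 0.1755 = [0.0710 + 0.0199] / 0.1755 = 0.5176 ≈ 0.52
N(d₁) = N(0.52) = 0.6985
Δ_put = N(d₁) − 1 = 0.6985 − 1 = -0.3015

-0.3015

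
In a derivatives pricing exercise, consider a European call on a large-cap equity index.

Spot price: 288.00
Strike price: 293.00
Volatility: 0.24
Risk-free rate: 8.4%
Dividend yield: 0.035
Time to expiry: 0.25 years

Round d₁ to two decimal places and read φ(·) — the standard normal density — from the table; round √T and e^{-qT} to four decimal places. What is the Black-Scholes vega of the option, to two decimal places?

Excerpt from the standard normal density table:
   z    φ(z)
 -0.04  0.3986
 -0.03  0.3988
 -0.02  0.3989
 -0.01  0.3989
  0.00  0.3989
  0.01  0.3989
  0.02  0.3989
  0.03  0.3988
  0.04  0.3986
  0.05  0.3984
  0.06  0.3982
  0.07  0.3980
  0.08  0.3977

σ√T = 0.24·√0.25 = 0.1200
d₁ = [ln(288/293) + (0.084 − 0.035 + 0.24²/2)·0.25] / 0.1200 = [-0.0172 + 0.0195] / 0.1200 = 0.0186 → 0.02
√T = √0.25 = 0.5000
φ(d₁) = φ(0.02) = 0.3989
exp(−qT) = exp(−0.035·0.25) = 0.9913
vega = S·exp(−qT)·φ(d₁)·√T = 288·0.9913·0.3989·0.5000 = 56.9419

56.94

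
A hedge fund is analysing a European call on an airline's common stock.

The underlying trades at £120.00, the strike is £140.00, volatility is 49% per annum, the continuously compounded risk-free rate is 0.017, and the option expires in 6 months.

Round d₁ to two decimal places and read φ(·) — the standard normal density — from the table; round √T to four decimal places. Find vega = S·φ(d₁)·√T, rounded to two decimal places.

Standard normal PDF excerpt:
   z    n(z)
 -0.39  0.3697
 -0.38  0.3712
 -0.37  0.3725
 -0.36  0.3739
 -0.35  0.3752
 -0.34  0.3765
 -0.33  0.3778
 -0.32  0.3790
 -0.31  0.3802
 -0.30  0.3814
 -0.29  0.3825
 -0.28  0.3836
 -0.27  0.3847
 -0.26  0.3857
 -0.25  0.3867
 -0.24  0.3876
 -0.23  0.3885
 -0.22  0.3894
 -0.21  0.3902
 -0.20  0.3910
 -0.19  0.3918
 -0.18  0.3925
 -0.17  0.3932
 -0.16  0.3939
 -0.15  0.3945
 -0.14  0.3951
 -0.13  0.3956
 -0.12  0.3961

32.81

σ√T = 0.49 × 0.7071 = 0.3465
d₁ = [ln(120/140) + (0.017 + 0.49²/2)·0.5] / 0.3465 = [-0.1542 + 0.0685] / 0.3465 = -0.2471 ⇒ -0.25
√T = √0.5 = 0.7071
φ(d₁) = φ(-0.25) = 0.3867
vega = S·φ(d₁)·√T = 120·0.3867·0.7071 = 32.8123
(The put has the same vega.)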